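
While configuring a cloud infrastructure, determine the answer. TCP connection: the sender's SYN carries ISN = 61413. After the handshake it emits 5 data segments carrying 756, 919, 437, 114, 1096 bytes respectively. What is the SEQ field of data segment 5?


The SYN occupies sequence number ISN = 61413, so the first data byte is ISN + 1 = 61414.
SEQ of data segment i = (ISN + 1) + sum of payload sizes of segments 1..i-1.
Segment 1: SEQ = 61414, payload = 756 bytes
Segment 2: SEQ = 62170, payload = 919 bytes
Segment 3: SEQ = 63089, payload = 437 bytes
Segment 4: SEQ = 63526, payload = 114 bytes
Segment 5: SEQ = 63640, payload = 1096 bytes
SEQ of segment 5 = 61414 + 756 + 919 + 437 + 114 = 63640

63640


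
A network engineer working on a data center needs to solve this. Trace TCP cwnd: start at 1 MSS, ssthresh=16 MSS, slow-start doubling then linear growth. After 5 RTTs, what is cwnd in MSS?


RTT 0: cwnd = 1 MSS (initial)
RTT 1: cwnd = 2 MSS (slow start, doubled)
RTT 2: cwnd = 4 MSS (slow start, doubled)
RTT 3: cwnd = 8 MSS (slow start, doubled)
RTT 4: cwnd = 16 MSS (slow start, doubled)
RTT 5: cwnd = 17 MSS (congestion avoidance, +1)

17


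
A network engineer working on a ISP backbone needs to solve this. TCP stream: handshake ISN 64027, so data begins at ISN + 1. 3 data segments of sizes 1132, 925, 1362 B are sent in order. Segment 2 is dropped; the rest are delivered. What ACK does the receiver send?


SYN uses sequence number 64027; first data byte = ISN + 1 = 64028.
Segment 1: SEQ = 64028, len = 1132 B, covers [64028, 65159]
Segment 2: SEQ = 65160, len = 925 B, covers [65160, 66084] [LOST]
Segment 3: SEQ = 66085, len = 1362 B, covers [66085, 67446]
In-order data received: bytes [64028, 65159] (segments 1..1).
Segment 2 missing -> gap begins at byte 65160; later segments buffered out of order.
Cumulative ACK = next expected in-order byte = 64028 + 1132 = 65160

65160


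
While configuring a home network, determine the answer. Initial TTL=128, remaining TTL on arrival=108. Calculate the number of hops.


Given: initial TTL = 128, received TTL = 108
Hops = initial TTL - received TTL
Hops = 128 - 108 = 20

20


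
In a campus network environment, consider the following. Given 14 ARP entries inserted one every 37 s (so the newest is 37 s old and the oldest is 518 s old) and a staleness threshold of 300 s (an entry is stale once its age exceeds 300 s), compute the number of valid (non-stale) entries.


Ages are k * 518/14 s for k = 1..14 (spacing = 37.0000 s).
Entry k is valid iff k * 518/14 <= 300 iff k <= 14 * 300 / 518 = 8.1081
n_valid = floor(8.1081) = 8
(n_stale = 14 - 8 = 6)

8


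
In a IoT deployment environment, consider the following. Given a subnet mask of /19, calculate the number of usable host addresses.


Given: subnet mask /19
Host bits = 32 - 19 = 13
Total addresses = 2^13 = 8192
Usable hosts = 8192 - 2 (network + broadcast) = 8190

8190


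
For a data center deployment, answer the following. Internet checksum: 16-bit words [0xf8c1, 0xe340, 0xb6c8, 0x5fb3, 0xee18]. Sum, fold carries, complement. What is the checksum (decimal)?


Given words: [0xf8c1, 0xe340, 0xb6c8, 0x5fb3, 0xee18]
Step 1: Sum all words
Raw sum = 63681 + 58176 + 46792 + 24499 + 60952 = 254100
Step 2: Fold carry: (57492 + 3) = 57495
One's complement = ~57495 & 0xFFFF = 8040

8040


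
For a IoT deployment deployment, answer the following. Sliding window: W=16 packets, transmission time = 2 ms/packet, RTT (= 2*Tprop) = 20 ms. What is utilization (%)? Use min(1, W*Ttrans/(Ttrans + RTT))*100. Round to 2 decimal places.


Given: W = 16, Ttrans = 2 ms, RTT = 20 ms (= 2 * Tprop, Tprop = 10 ms)
Cycle time = Ttrans + RTT = 2 + 20 = 22 ms (first packet sent until its ACK returns)
W * Ttrans = 16 * 2 = 32 ms of sending per cycle
W * Ttrans / (Ttrans + RTT) = 32 / 22 = 1.454545
U = min(1, 1.454545) = 1.000000
U% = 100.00%

100.00


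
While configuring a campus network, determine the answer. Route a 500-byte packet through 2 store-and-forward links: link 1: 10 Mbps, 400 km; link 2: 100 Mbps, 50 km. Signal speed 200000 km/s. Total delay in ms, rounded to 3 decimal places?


Packet = 500 bytes = 4000 bits. Store-and-forward: sum (t_trans + t_prop) per link.
Link 1: t_trans = 4000/(10*10^6) s = 0.4000 ms; t_prop = 400/200000 s = 2.0000 ms; subtotal = 2.4000 ms
Link 2: t_trans = 4000/(100*10^6) s = 0.0400 ms; t_prop = 50/200000 s = 0.2500 ms; subtotal = 0.2900 ms
End-to-end = 2.4000 + 0.2900 = 2.6900 ms -> 2.690 ms (3 dp)

2.690


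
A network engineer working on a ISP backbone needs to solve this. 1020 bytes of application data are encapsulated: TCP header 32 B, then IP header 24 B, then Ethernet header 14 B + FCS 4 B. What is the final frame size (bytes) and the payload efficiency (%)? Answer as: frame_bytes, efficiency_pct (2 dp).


TCP segment = 1020 + 32 = 1052 B
IP packet = 1052 + 24 = 1076 B
Ethernet frame = 1076 + 14 + 4 = 1094 B
Efficiency = app / frame = 1020 / 1094 = 0.932358 = 93.2358% -> 93.24% (2 dp)

1094, 93.24


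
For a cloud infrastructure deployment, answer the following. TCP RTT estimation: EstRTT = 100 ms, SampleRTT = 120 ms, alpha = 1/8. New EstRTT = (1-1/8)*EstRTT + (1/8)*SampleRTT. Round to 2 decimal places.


Given: EstRTT = 100 ms, SampleRTT = 120 ms, alpha = 1/8
New EstRTT = (1 - alpha) * EstRTT + alpha * SampleRTT
(7/8) * 100 = 87.5
(1/8) * 120 = 15
New EstRTT = 87.5 + 15 = 102.5 ms -> 102.50 ms (2 dp)

102.50


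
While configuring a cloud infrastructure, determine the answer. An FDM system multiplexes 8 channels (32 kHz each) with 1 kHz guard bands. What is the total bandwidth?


Given: 8 channels, 32 kHz each, guard = 1 kHz
Channel bandwidth = 8 * 32 = 256 kHz
Guard bands = 7 gaps * 1 kHz = 7 kHz
Total = 256 + 7 = 263 kHz

263


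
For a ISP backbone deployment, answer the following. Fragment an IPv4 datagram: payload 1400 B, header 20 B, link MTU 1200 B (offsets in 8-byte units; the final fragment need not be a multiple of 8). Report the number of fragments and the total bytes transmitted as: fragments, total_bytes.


Max data per non-final fragment = floor((MTU - header)/8)*8 = floor((1200 - 20)/8)*8 = floor(1180/8)*8 = 1176 B
Final fragment needs no 8-byte alignment: it can carry up to MTU - header = 1180 B
Non-final fragments needed = ceil((payload - 1180) / 1176) = ceil(220/1176) = ceil(0.1871) = 1
Number of fragments = 1 + 1 = 2
Fragment sizes (data): 1 * 1176 B + 224 B (last, 224 <= 1180 OK)
Total bytes sent = payload + n_frags * header = 1400 + 2*20 = 1400 + 40 = 1440 B

2, 1440


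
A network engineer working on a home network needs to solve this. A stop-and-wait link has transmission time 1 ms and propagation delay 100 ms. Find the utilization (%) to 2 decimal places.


Given: Ttrans = 1 ms, Tprop = 100 ms
RTT = 2 * Tprop = 2 * 100 = 200 ms
U = Ttrans / (Ttrans + RTT)
U = 1 / (1 + 200)
U = 1 / 201 = 0.004975
U% = 0.50%

0.50


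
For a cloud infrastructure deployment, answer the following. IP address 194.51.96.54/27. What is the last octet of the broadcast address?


Given: IP = 194.51.96.54, prefix = /27
Host bits = 32 - 27 = 5
Network last octet = 54 AND mask = 32
Host part size = 2^5 - 1 = 31
Broadcast last octet = 32 OR 31 = 63

63


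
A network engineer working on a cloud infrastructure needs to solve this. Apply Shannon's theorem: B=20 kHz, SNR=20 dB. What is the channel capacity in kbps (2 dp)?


Given: B = 20 kHz, SNR = 20 dB
SNR linear = 10^(20/10) = 100
1 + SNR = 101
log2(101) = 6.6582114828
C = 20 * 1000 * 6.6582114828 = 133164.2297 bps
C = 133.164230 kbps -> 133.16 kbps (2 dp)

133.16


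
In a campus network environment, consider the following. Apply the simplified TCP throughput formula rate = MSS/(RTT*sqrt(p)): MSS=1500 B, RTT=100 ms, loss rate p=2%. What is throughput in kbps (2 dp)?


Given: MSS = 1500 bytes, RTT = 100 ms, loss = 2%
RTT in seconds = 100 / 1000 = 0.1
Loss rate = 2% = 0.02
sqrt(loss) = sqrt(0.02) = 0.141421356237
Throughput (bytes/s) = 1500 / (0.1 * 0.141421356237) = 106066.0172
Throughput (kbps) = 106066.0172 * 8 / 1000 = 848.528137 -> 848.53 kbps (2 dp)

848.53


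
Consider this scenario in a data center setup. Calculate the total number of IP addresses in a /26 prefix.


Given: CIDR prefix /26
Host bits = 32 - 26 = 6
Total addresses = 2^6 = 64

64


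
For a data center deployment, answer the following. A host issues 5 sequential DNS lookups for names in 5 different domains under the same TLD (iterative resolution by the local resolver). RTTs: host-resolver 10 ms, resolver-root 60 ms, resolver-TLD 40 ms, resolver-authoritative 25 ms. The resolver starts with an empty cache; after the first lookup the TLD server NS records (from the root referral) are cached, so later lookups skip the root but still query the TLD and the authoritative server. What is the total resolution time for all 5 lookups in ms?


Lookup 1 (cold cache): local + root + TLD + auth = 10 + 60 + 40 + 25 = 135 ms
Lookups 2..5 (TLD NS cached -> skip root; new domain -> still ask TLD and auth): local + TLD + auth = 10 + 40 + 25 = 75 ms each
Remaining 4 lookups: 4 * 75 = 300 ms
Total = 135 + 300 = 435 ms

435


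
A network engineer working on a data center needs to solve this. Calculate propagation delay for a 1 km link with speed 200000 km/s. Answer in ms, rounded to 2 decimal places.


Given: distance = 1 km, speed = 200000 km/s
Delay = distance / speed = 1 / 200000 seconds
Delay in ms = 1 * 1000 / 200000
Delay = 0.0050 ms
Rounded to 2 dp = 0.01 ms

0.01


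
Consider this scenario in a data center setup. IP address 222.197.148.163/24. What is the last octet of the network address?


Given: IP = 222.197.148.163, prefix = /24
Subnet mask = 255.255.255.0
Last octet of IP: 163
Last octet of mask: 0
Network last octet = 163 AND 0 = 0

0


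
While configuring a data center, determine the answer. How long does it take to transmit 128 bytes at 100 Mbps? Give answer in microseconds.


Given: packet = 128 bytes, bandwidth = 100 Mbps
Packet in bits = 128 * 8 = 1024 bits
Bandwidth = 100 * 10^6 = 100000000 bps
Time = 1024 / 100000000 seconds
Time in us = 1024 * 10^6 / 100000000 = 10.24

10.24


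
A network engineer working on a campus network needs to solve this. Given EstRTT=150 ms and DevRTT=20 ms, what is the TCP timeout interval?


Given: EstRTT = 150 ms, DevRTT = 20 ms
Timeout = EstRTT + 4 * DevRTT
4 * DevRTT = 4 * 20 = 80
Timeout = 150 + 80 = 230 ms

230


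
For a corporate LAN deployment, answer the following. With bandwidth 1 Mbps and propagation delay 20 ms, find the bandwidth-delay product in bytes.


Given: bandwidth = 1 Mbps, delay = 20 ms
BDP in bits = 1 * 10^6 * 20 / 1000
BDP in bits = 20000
BDP in bytes = 20000 / 8 = 2500

2500


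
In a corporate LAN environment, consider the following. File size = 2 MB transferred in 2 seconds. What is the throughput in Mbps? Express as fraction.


Given: file = 2 MB, time = 2 s
File in Mb = 2 * 8 = 16 Mb
Throughput = 16 / 2 Mbps
Throughput = 8 Mbps

8


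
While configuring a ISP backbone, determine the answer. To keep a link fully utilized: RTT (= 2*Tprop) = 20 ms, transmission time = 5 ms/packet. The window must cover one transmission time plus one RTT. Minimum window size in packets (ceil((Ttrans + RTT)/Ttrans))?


Given: Ttrans = 5 ms, RTT = 20 ms (= 2 * Tprop, Tprop = 10 ms)
Time until first ACK returns = Ttrans + RTT = 5 + 20 = 25 ms
Need W * Ttrans >= Ttrans + RTT  ->  W >= (Ttrans + RTT) / Ttrans
(Ttrans + RTT) / Ttrans = 25 / 5 = 5
W_min = ceil(5) = 5

5


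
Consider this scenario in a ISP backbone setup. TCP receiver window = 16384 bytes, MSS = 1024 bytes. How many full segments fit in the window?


Given: RWND = 16384 bytes, MSS = 1024 bytes
Full segments = floor(RWND / MSS)
Full segments = floor(16384 / 1024)
Full segments = floor(16.0) = 16

16


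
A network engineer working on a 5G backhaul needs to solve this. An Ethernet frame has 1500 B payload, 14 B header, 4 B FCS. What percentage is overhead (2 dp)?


Given: payload = 1500 B, header = 14 B, trailer = 4 B
Overhead bytes = header + trailer = 14 + 4 = 18
Total frame = payload + overhead = 1500 + 18 = 1518
Overhead % = 18 / 1518 * 100 = 1.1858% -> 1.19% (2 dp)

1.19


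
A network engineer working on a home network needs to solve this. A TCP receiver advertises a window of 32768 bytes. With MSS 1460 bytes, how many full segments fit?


Given: RWND = 32768 bytes, MSS = 1460 bytes
Full segments = floor(RWND / MSS)
Full segments = floor(32768 / 1460)
Full segments = floor(22.4438) = 22

22


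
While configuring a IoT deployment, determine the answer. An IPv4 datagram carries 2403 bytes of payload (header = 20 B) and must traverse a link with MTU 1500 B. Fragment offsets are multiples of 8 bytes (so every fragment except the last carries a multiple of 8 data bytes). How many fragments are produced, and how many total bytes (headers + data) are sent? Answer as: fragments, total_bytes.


Max data per non-final fragment = floor((MTU - header)/8)*8 = floor((1500 - 20)/8)*8 = floor(1480/8)*8 = 1480 B
Final fragment needs no 8-byte alignment: it can carry up to MTU - header = 1480 B
Non-final fragments needed = ceil((payload - 1480) / 1480) = ceil(923/1480) = ceil(0.6236) = 1
Number of fragments = 1 + 1 = 2
Fragment sizes (data): 1 * 1480 B + 923 B (last, 923 <= 1480 OK)
Total bytes sent = payload + n_frags * header = 2403 + 2*20 = 2403 + 40 = 2443 B

2, 2443


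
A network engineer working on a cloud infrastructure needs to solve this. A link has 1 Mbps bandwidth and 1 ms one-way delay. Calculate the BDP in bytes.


Given: bandwidth = 1 Mbps, delay = 1 ms
BDP in bits = 1 * 10^6 * 1 / 1000
BDP in bits = 1000
BDP in bytes = 1000 / 8 = 125

125


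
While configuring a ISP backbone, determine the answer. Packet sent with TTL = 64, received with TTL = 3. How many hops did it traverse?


Given: initial TTL = 64, received TTL = 3
Hops = initial TTL - received TTL
Hops = 64 - 3 = 61

61


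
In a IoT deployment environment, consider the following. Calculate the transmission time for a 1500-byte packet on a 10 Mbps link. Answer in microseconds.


Given: packet = 1500 bytes, bandwidth = 10 Mbps
Packet in bits = 1500 * 8 = 12000 bits
Bandwidth = 10 * 10^6 = 10000000 bps
Time = 12000 / 10000000 seconds
Time in us = 12000 * 10^6 / 10000000 = 1200

1200


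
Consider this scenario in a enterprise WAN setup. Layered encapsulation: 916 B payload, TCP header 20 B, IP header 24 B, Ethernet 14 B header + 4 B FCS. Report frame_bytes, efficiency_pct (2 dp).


TCP segment = 916 + 20 = 936 B
IP packet = 936 + 24 = 960 B
Ethernet frame = 960 + 14 + 4 = 978 B
Efficiency = app / frame = 916 / 978 = 0.936605 = 93.6605% -> 93.66% (2 dp)

978, 93.66


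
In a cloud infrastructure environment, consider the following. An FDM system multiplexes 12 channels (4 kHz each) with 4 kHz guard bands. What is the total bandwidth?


Given: 12 channels, 4 kHz each, guard = 4 kHz
Channel bandwidth = 12 * 4 = 48 kHz
Guard bands = 11 gaps * 4 kHz = 44 kHz
Total = 48 + 44 = 92 kHz

92


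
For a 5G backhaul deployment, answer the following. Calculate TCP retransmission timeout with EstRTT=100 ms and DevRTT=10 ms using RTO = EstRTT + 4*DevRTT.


Given: EstRTT = 100 ms, DevRTT = 10 ms
Timeout = EstRTT + 4 * DevRTT
4 * DevRTT = 4 * 10 = 40
Timeout = 100 + 40 = 140 ms

140


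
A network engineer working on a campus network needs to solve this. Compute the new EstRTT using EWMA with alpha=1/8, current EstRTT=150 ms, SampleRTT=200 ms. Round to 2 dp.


Given: EstRTT = 150 ms, SampleRTT = 200 ms, alpha = 1/8
New EstRTT = (1 - alpha) * EstRTT + alpha * SampleRTT
(7/8) * 150 = 131.25
(1/8) * 200 = 25
New EstRTT = 131.25 + 25 = 156.25 ms -> 156.25 ms (2 dp)

156.25


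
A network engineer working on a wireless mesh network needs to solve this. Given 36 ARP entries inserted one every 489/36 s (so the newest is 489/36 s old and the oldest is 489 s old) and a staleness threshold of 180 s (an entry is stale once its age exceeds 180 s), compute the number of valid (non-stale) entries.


Ages are k * 489/36 s for k = 1..36 (spacing = 13.5833 s).
Entry k is valid iff k * 489/36 <= 180 iff k <= 36 * 180 / 489 = 13.2515
n_valid = floor(13.2515) = 13
(n_stale = 36 - 13 = 23)

13


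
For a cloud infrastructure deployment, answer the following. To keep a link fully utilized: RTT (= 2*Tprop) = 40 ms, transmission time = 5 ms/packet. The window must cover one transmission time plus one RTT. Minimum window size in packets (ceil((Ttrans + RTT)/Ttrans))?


Given: Ttrans = 5 ms, RTT = 40 ms (= 2 * Tprop, Tprop = 20 ms)
Time until first ACK returns = Ttrans + RTT = 5 + 40 = 45 ms
Need W * Ttrans >= Ttrans + RTT  ->  W >= (Ttrans + RTT) / Ttrans
(Ttrans + RTT) / Ttrans = 45 / 5 = 9
W_min = ceil(9) = 9

9


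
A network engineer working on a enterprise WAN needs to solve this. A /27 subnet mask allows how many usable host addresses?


Given: subnet mask /27
Host bits = 32 - 27 = 5
Total addresses = 2^5 = 32
Usable hosts = 32 - 2 (network + broadcast) = 30

30


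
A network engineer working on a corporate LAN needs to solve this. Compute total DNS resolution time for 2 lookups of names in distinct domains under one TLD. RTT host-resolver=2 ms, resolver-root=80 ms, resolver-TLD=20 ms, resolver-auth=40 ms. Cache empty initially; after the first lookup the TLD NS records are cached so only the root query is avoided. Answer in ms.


Lookup 1 (cold cache): local + root + TLD + auth = 2 + 80 + 20 + 40 = 142 ms
Lookups 2..2 (TLD NS cached -> skip root; new domain -> still ask TLD and auth): local + TLD + auth = 2 + 20 + 40 = 62 ms each
Remaining 1 lookups: 1 * 62 = 62 ms
Total = 142 + 62 = 204 ms

204


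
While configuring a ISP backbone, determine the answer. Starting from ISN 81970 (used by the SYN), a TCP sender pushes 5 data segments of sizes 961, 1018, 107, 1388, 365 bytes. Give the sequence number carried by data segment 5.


The SYN occupies sequence number ISN = 81970, so the first data byte is ISN + 1 = 81971.
SEQ of data segment i = (ISN + 1) + sum of payload sizes of segments 1..i-1.
Segment 1: SEQ = 81971, payload = 961 bytes
Segment 2: SEQ = 82932, payload = 1018 bytes
Segment 3: SEQ = 83950, payload = 107 bytes
Segment 4: SEQ = 84057, payload = 1388 bytes
Segment 5: SEQ = 85445, payload = 365 bytes
SEQ of segment 5 = 81971 + 961 + 1018 + 107 + 1388 = 85445

85445


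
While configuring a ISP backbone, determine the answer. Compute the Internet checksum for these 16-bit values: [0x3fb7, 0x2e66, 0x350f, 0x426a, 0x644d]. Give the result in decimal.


Given words: [0x3fb7, 0x2e66, 0x350f, 0x426a, 0x644d]
Step 1: Sum all words
Raw sum = 16311 + 11878 + 13583 + 17002 + 25677 = 84451
Step 2: Fold carry: (18915 + 1) = 18916
One's complement = ~18916 & 0xFFFF = 46619

46619


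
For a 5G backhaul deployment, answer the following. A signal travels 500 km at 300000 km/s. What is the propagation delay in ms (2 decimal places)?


Given: distance = 500 km, speed = 300000 km/s
Delay = distance / speed = 500 / 300000 seconds
Delay in ms = 500 * 1000 / 300000
Delay = 1.6667 ms
Rounded to 2 dp = 1.67 ms

1.67


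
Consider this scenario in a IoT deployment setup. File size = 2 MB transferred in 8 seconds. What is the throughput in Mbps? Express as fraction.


Given: file = 2 MB, time = 8 s
File in Mb = 2 * 8 = 16 Mb
Throughput = 16 / 8 Mbps
Throughput = 2 Mbps

2


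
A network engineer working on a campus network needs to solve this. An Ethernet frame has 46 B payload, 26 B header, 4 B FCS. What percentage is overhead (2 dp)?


Given: payload = 46 B, header = 26 B, trailer = 4 B
Overhead bytes = header + trailer = 26 + 4 = 30
Total frame = payload + overhead = 46 + 30 = 76
Overhead % = 30 / 76 * 100 = 39.4737% -> 39.47% (2 dp)

39.47


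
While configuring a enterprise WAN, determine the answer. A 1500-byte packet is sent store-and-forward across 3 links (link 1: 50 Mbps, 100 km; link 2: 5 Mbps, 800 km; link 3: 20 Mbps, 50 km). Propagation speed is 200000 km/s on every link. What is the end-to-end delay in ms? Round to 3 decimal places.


Packet = 1500 bytes = 12000 bits. Store-and-forward: sum (t_trans + t_prop) per link.
Link 1: t_trans = 12000/(50*10^6) s = 0.2400 ms; t_prop = 100/200000 s = 0.5000 ms; subtotal = 0.7400 ms
Link 2: t_trans = 12000/(5*10^6) s = 2.4000 ms; t_prop = 800/200000 s = 4.0000 ms; subtotal = 6.4000 ms
Link 3: t_trans = 12000/(20*10^6) s = 0.6000 ms; t_prop = 50/200000 s = 0.2500 ms; subtotal = 0.8500 ms
End-to-end = 0.7400 + 6.4000 + 0.8500 = 7.9900 ms -> 7.990 ms (3 dp)

7.990


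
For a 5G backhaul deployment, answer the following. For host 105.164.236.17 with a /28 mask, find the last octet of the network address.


Given: IP = 105.164.236.17, prefix = /28
Subnet mask = 255.255.255.240
Last octet of IP: 17
Last octet of mask: 240
Network last octet = 17 AND 240 = 16

16


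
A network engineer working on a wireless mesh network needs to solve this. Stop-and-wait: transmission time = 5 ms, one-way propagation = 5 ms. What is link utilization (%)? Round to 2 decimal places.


Given: Ttrans = 5 ms, Tprop = 5 ms
RTT = 2 * Tprop = 2 * 5 = 10 ms
U = Ttrans / (Ttrans + RTT)
U = 5 / (5 + 10)
U = 5 / 15 = 0.333333
U% = 33.33%

33.33


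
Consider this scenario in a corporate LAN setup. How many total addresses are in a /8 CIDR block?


Given: CIDR prefix /8
Host bits = 32 - 8 = 24
Total addresses = 2^24 = 16777216

16777216


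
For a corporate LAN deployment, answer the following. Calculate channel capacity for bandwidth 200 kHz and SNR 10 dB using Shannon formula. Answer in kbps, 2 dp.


Given: B = 200 kHz, SNR = 10 dB
SNR linear = 10^(10/10) = 10
1 + SNR = 11
log2(11) = 3.4594316186
C = 200 * 1000 * 3.4594316186 = 691886.3237 bps
C = 691.886324 kbps -> 691.89 kbps (2 dp)

691.89


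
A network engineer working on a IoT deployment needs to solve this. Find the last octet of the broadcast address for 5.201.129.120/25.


Given: IP = 5.201.129.120, prefix = /25
Host bits = 32 - 25 = 7
Network last octet = 120 AND mask = 0
Host part size = 2^7 - 1 = 127
Broadcast last octet = 0 OR 127 = 127

127


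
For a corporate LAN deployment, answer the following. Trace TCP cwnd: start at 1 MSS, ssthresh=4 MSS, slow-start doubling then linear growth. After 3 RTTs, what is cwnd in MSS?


RTT 0: cwnd = 1 MSS (initial)
RTT 1: cwnd = 2 MSS (slow start, doubled)
RTT 2: cwnd = 4 MSS (slow start, doubled)
RTT 3: cwnd = 5 MSS (congestion avoidance, +1)

5


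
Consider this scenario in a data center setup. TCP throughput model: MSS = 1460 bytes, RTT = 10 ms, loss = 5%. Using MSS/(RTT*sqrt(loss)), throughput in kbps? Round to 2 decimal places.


Given: MSS = 1460 bytes, RTT = 10 ms, loss = 5%
RTT in seconds = 10 / 1000 = 0.01
Loss rate = 5% = 0.05
sqrt(loss) = sqrt(0.05) = 0.223606797750
Throughput (bytes/s) = 1460 / (0.01 * 0.223606797750) = 652931.8494
Throughput (kbps) = 652931.8494 * 8 / 1000 = 5223.454795 -> 5223.45 kbps (2 dp)

5223.45


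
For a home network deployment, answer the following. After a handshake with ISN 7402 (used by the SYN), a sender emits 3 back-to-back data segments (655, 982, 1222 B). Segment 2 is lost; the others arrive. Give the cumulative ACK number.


SYN uses sequence number 7402; first data byte = ISN + 1 = 7403.
Segment 1: SEQ = 7403, len = 655 B, covers [7403, 8057]
Segment 2: SEQ = 8058, len = 982 B, covers [8058, 9039] [LOST]
Segment 3: SEQ = 9040, len = 1222 B, covers [9040, 10261]
In-order data received: bytes [7403, 8057] (segments 1..1).
Segment 2 missing -> gap begins at byte 8058; later segments buffered out of order.
Cumulative ACK = next expected in-order byte = 7403 + 655 = 8058

8058


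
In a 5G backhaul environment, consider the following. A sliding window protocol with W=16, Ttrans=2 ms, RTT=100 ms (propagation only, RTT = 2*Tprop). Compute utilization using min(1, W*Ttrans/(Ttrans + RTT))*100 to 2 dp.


Given: W = 16, Ttrans = 2 ms, RTT = 100 ms (= 2 * Tprop, Tprop = 50 ms)
Cycle time = Ttrans + RTT = 2 + 100 = 102 ms (first packet sent until its ACK returns)
W * Ttrans = 16 * 2 = 32 ms of sending per cycle
W * Ttrans / (Ttrans + RTT) = 32 / 102 = 0.313725
U = min(1, 0.313725) = 0.313725
U% = 31.37%

31.37


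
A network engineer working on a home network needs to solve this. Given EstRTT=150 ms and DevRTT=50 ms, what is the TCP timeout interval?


Given: EstRTT = 150 ms, DevRTT = 50 ms
Timeout = EstRTT + 4 * DevRTT
4 * DevRTT = 4 * 50 = 200
Timeout = 150 + 200 = 350 ms

350


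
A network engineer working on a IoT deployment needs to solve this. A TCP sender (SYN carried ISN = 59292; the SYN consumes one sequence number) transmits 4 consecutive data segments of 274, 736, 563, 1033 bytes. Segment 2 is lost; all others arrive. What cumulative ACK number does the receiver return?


SYN uses sequence number 59292; first data byte = ISN + 1 = 59293.
Segment 1: SEQ = 59293, len = 274 B, covers [59293, 59566]
Segment 2: SEQ = 59567, len = 736 B, covers [59567, 60302] [LOST]
Segment 3: SEQ = 60303, len = 563 B, covers [60303, 60865]
Segment 4: SEQ = 60866, len = 1033 B, covers [60866, 61898]
In-order data received: bytes [59293, 59566] (segments 1..1).
Segment 2 missing -> gap begins at byte 59567; later segments buffered out of order.
Cumulative ACK = next expected in-order byte = 59293 + 274 = 59567

59567


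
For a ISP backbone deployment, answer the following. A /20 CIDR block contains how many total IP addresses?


Given: CIDR prefix /20
Host bits = 32 - 20 = 12
Total addresses = 2^12 = 4096

4096


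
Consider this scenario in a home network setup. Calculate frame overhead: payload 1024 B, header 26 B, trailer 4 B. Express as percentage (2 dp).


Given: payload = 1024 B, header = 26 B, trailer = 4 B
Overhead bytes = header + trailer = 26 + 4 = 30
Total frame = payload + overhead = 1024 + 30 = 1054
Overhead % = 30 / 1054 * 100 = 2.8463% -> 2.85% (2 dp)

2.85


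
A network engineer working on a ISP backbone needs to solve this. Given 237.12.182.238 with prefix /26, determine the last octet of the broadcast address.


Given: IP = 237.12.182.238, prefix = /26
Host bits = 32 - 26 = 6
Network last octet = 238 AND mask = 192
Host part size = 2^6 - 1 = 63
Broadcast last octet = 192 OR 63 = 255

255


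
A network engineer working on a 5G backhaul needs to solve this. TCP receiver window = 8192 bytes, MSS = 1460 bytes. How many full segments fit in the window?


Given: RWND = 8192 bytes, MSS = 1460 bytes
Full segments = floor(RWND / MSS)
Full segments = floor(8192 / 1460)
Full segments = floor(5.611) = 5

5


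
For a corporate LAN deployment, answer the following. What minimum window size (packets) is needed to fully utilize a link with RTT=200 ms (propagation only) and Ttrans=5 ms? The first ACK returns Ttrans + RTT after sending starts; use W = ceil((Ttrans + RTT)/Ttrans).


Given: Ttrans = 5 ms, RTT = 200 ms (= 2 * Tprop, Tprop = 100 ms)
Time until first ACK returns = Ttrans + RTT = 5 + 200 = 205 ms
Need W * Ttrans >= Ttrans + RTT  ->  W >= (Ttrans + RTT) / Ttrans
(Ttrans + RTT) / Ttrans = 205 / 5 = 41
W_min = ceil(41) = 41

41


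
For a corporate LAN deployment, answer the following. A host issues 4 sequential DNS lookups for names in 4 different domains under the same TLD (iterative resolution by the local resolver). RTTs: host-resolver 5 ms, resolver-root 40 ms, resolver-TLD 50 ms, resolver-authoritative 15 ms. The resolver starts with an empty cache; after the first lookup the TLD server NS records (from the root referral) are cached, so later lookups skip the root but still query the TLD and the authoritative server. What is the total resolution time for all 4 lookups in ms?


Lookup 1 (cold cache): local + root + TLD + auth = 5 + 40 + 50 + 15 = 110 ms
Lookups 2..4 (TLD NS cached -> skip root; new domain -> still ask TLD and auth): local + TLD + auth = 5 + 50 + 15 = 70 ms each
Remaining 3 lookups: 3 * 70 = 210 ms
Total = 110 + 210 = 320 ms

320


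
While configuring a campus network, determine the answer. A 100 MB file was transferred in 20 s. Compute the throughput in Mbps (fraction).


Given: file = 100 MB, time = 20 s
File in Mb = 100 * 8 = 800 Mb
Throughput = 800 / 20 Mbps
Throughput = 40 Mbps

40


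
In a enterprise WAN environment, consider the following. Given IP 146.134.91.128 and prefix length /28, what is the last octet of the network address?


Given: IP = 146.134.91.128, prefix = /28
Subnet mask = 255.255.255.240
Last octet of IP: 128
Last octet of mask: 240
Network last octet = 128 AND 240 = 128

128


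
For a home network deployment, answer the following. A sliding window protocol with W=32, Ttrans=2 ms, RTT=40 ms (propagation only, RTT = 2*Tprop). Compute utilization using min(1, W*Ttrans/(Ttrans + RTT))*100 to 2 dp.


Given: W = 32, Ttrans = 2 ms, RTT = 40 ms (= 2 * Tprop, Tprop = 20 ms)
Cycle time = Ttrans + RTT = 2 + 40 = 42 ms (first packet sent until its ACK returns)
W * Ttrans = 32 * 2 = 64 ms of sending per cycle
W * Ttrans / (Ttrans + RTT) = 64 / 42 = 1.523810
U = min(1, 1.523810) = 1.000000
U% = 100.00%

100.00


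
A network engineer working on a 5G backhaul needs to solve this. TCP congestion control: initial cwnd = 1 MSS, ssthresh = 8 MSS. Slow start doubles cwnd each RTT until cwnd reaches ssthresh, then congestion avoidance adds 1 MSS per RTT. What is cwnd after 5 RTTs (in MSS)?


RTT 0: cwnd = 1 MSS (initial)
RTT 1: cwnd = 2 MSS (slow start, doubled)
RTT 2: cwnd = 4 MSS (slow start, doubled)
RTT 3: cwnd = 8 MSS (slow start, doubled)
RTT 4: cwnd = 9 MSS (congestion avoidance, +1)
RTT 5: cwnd = 10 MSS (congestion avoidance, +1)

10


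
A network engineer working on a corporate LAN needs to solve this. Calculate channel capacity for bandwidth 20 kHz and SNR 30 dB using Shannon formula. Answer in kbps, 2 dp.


Given: B = 20 kHz, SNR = 30 dB
SNR linear = 10^(30/10) = 1000
1 + SNR = 1001
log2(1001) = 9.9672262588
C = 20 * 1000 * 9.9672262588 = 199344.5252 bps
C = 199.344525 kbps -> 199.34 kbps (2 dp)

199.34


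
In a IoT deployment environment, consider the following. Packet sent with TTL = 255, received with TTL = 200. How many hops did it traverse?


Given: initial TTL = 255, received TTL = 200
Hops = initial TTL - received TTL
Hops = 255 - 200 = 55

55


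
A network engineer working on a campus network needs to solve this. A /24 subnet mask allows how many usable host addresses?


Given: subnet mask /24
Host bits = 32 - 24 = 8
Total addresses = 2^8 = 256
Usable hosts = 256 - 2 (network + broadcast) = 254

254


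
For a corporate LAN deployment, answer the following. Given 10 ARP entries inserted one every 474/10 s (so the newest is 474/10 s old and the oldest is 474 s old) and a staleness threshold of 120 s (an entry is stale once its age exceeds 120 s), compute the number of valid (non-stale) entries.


Ages are k * 474/10 s for k = 1..10 (spacing = 47.4000 s).
Entry k is valid iff k * 474/10 <= 120 iff k <= 10 * 120 / 474 = 2.5316
n_valid = floor(2.5316) = 2
(n_stale = 10 - 2 = 8)

2


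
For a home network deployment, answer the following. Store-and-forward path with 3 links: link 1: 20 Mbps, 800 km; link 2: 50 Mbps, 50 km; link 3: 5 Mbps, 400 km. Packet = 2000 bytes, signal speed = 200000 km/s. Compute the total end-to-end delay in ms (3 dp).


Packet = 2000 bytes = 16000 bits. Store-and-forward: sum (t_trans + t_prop) per link.
Link 1: t_trans = 16000/(20*10^6) s = 0.8000 ms; t_prop = 800/200000 s = 4.0000 ms; subtotal = 4.8000 ms
Link 2: t_trans = 16000/(50*10^6) s = 0.3200 ms; t_prop = 50/200000 s = 0.2500 ms; subtotal = 0.5700 ms
Link 3: t_trans = 16000/(5*10^6) s = 3.2000 ms; t_prop = 400/200000 s = 2.0000 ms; subtotal = 5.2000 ms
End-to-end = 4.8000 + 0.5700 + 5.2000 = 10.5700 ms -> 10.570 ms (3 dp)

10.570


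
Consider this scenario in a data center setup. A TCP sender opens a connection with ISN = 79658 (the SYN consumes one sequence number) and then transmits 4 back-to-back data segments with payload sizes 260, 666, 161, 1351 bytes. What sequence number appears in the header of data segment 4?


The SYN occupies sequence number ISN = 79658, so the first data byte is ISN + 1 = 79659.
SEQ of data segment i = (ISN + 1) + sum of payload sizes of segments 1..i-1.
Segment 1: SEQ = 79659, payload = 260 bytes
Segment 2: SEQ = 79919, payload = 666 bytes
Segment 3: SEQ = 80585, payload = 161 bytes
Segment 4: SEQ = 80746, payload = 1351 bytes
SEQ of segment 4 = 79659 + 260 + 666 + 161 = 80746

80746


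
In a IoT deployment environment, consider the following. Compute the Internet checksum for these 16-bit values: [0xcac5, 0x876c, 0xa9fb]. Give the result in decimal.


Given words: [0xcac5, 0x876c, 0xa9fb]
Step 1: Sum all words
Raw sum = 51909 + 34668 + 43515 = 130092
Step 2: Fold carry: (64556 + 1) = 64557
One's complement = ~64557 & 0xFFFF = 978

978


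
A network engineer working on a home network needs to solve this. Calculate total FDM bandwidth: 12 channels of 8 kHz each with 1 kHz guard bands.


Given: 12 channels, 8 kHz each, guard = 1 kHz
Channel bandwidth = 12 * 8 = 96 kHz
Guard bands = 11 gaps * 1 kHz = 11 kHz
Total = 96 + 11 = 107 kHz

107


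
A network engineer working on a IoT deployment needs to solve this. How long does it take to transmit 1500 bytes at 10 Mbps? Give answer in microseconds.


Given: packet = 1500 bytes, bandwidth = 10 Mbps
Packet in bits = 1500 * 8 = 12000 bits
Bandwidth = 10 * 10^6 = 10000000 bps
Time = 12000 / 10000000 seconds
Time in us = 12000 * 10^6 / 10000000 = 1200

1200


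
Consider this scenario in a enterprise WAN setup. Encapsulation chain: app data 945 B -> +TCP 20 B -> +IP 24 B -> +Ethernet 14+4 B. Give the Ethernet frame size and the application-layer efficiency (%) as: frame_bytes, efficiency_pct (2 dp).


TCP segment = 945 + 20 = 965 B
IP packet = 965 + 24 = 989 B
Ethernet frame = 989 + 14 + 4 = 1007 B
Efficiency = app / frame = 945 / 1007 = 0.938431 = 93.8431% -> 93.84% (2 dp)

1007, 93.84


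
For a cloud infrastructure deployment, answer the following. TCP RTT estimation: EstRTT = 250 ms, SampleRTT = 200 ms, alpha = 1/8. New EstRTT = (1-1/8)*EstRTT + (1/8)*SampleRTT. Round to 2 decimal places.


Given: EstRTT = 250 ms, SampleRTT = 200 ms, alpha = 1/8
New EstRTT = (1 - alpha) * EstRTT + alpha * SampleRTT
(7/8) * 250 = 218.75
(1/8) * 200 = 25
New EstRTT = 218.75 + 25 = 243.75 ms -> 243.75 ms (2 dp)

243.75


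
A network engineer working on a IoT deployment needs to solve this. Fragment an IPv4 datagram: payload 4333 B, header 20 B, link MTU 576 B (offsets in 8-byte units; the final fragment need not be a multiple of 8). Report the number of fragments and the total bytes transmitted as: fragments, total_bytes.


Max data per non-final fragment = floor((MTU - header)/8)*8 = floor((576 - 20)/8)*8 = floor(556/8)*8 = 552 B
Final fragment needs no 8-byte alignment: it can carry up to MTU - header = 556 B
Non-final fragments needed = ceil((payload - 556) / 552) = ceil(3777/552) = ceil(6.8424) = 7
Number of fragments = 7 + 1 = 8
Fragment sizes (data): 7 * 552 B + 469 B (last, 469 <= 556 OK)
Total bytes sent = payload + n_frags * header = 4333 + 8*20 = 4333 + 160 = 4493 B

8, 4493


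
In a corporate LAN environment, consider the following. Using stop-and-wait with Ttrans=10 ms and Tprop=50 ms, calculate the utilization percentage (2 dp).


Given: Ttrans = 10 ms, Tprop = 50 ms
RTT = 2 * Tprop = 2 * 50 = 100 ms
U = Ttrans / (Ttrans + RTT)
U = 10 / (10 + 100)
U = 10 / 110 = 0.090909
U% = 9.09%

9.09


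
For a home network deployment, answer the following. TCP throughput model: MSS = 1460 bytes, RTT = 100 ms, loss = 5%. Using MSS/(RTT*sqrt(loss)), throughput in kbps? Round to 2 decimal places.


Given: MSS = 1460 bytes, RTT = 100 ms, loss = 5%
RTT in seconds = 100 / 1000 = 0.1
Loss rate = 5% = 0.05
sqrt(loss) = sqrt(0.05) = 0.223606797750
Throughput (bytes/s) = 1460 / (0.1 * 0.223606797750) = 65293.1849
Throughput (kbps) = 65293.1849 * 8 / 1000 = 522.345480 -> 522.35 kbps (2 dp)

522.35


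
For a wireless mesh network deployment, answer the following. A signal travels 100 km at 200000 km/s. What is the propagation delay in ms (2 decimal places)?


Given: distance = 100 km, speed = 200000 km/s
Delay = distance / speed = 100 / 200000 seconds
Delay in ms = 100 * 1000 / 200000
Delay = 0.5000 ms
Rounded to 2 dp = 0.50 ms

0.50


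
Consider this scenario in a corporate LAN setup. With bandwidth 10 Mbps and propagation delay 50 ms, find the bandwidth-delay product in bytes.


Given: bandwidth = 10 Mbps, delay = 50 ms
BDP in bits = 10 * 10^6 * 50 / 1000
BDP in bits = 500000
BDP in bytes = 500000 / 8 = 62500

62500


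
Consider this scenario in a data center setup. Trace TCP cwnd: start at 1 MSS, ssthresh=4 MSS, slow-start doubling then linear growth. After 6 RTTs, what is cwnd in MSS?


RTT 0: cwnd = 1 MSS (initial)
RTT 1: cwnd = 2 MSS (slow start, doubled)
RTT 2: cwnd = 4 MSS (slow start, doubled)
RTT 3: cwnd = 5 MSS (congestion avoidance, +1)
RTT 4: cwnd = 6 MSS (congestion avoidance, +1)
RTT 5: cwnd = 7 MSS (congestion avoidance, +1)
RTT 6: cwnd = 8 MSS (congestion avoidance, +1)

8


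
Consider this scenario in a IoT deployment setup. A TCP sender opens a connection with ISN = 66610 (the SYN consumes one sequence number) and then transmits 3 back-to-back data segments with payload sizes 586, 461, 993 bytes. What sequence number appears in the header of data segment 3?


The SYN occupies sequence number ISN = 66610, so the first data byte is ISN + 1 = 66611.
SEQ of data segment i = (ISN + 1) + sum of payload sizes of segments 1..i-1.
Segment 1: SEQ = 66611, payload = 586 bytes
Segment 2: SEQ = 67197, payload = 461 bytes
Segment 3: SEQ = 67658, payload = 993 bytes
SEQ of segment 3 = 66611 + 586 + 461 = 67658

67658


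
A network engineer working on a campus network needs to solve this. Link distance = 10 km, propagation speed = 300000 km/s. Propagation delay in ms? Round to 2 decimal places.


Given: distance = 10 km, speed = 300000 km/s
Delay = distance / speed = 10 / 300000 seconds
Delay in ms = 10 * 1000 / 300000
Delay = 0.0333 ms
Rounded to 2 dp = 0.03 ms

0.03


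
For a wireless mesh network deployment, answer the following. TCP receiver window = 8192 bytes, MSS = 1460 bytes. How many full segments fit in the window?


Given: RWND = 8192 bytes, MSS = 1460 bytes
Full segments = floor(RWND / MSS)
Full segments = floor(8192 / 1460)
Full segments = floor(5.611) = 5

5


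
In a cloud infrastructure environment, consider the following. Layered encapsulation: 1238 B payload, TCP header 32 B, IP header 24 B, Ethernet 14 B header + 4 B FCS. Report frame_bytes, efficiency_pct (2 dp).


TCP segment = 1238 + 32 = 1270 B
IP packet = 1270 + 24 = 1294 B
Ethernet frame = 1294 + 14 + 4 = 1312 B
Efficiency = app / frame = 1238 / 1312 = 0.943598 = 94.3598% -> 94.36% (2 dp)

1312, 94.36


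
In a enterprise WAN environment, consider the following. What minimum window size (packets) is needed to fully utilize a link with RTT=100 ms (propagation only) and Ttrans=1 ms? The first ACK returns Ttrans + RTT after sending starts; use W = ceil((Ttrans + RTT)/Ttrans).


Given: Ttrans = 1 ms, RTT = 100 ms (= 2 * Tprop, Tprop = 50 ms)
Time until first ACK returns = Ttrans + RTT = 1 + 100 = 101 ms
Need W * Ttrans >= Ttrans + RTT  ->  W >= (Ttrans + RTT) / Ttrans
(Ttrans + RTT) / Ttrans = 101 / 1 = 101
W_min = ceil(101) = 101

101


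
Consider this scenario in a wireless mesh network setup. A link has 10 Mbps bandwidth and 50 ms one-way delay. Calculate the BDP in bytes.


Given: bandwidth = 10 Mbps, delay = 50 ms
BDP in bits = 10 * 10^6 * 50 / 1000
BDP in bits = 500000
BDP in bytes = 500000 / 8 = 62500

62500


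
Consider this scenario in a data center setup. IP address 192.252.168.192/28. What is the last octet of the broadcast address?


Given: IP = 192.252.168.192, prefix = /28
Host bits = 32 - 28 = 4
Network last octet = 192 AND mask = 192
Host part size = 2^4 - 1 = 15
Broadcast last octet = 192 OR 15 = 207

207


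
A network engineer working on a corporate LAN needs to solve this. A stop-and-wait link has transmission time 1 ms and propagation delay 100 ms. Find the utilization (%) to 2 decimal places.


Given: Ttrans = 1 ms, Tprop = 100 ms
RTT = 2 * Tprop = 2 * 100 = 200 ms
U = Ttrans / (Ttrans + RTT)
U = 1 / (1 + 200)
U = 1 / 201 = 0.004975
U% = 0.50%

0.50
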